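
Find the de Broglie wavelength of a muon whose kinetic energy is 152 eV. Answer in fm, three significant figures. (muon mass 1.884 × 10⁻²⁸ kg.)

λ = 6920 fm

KE = 152 eV = 2.435 × 10⁻¹⁷ J.
p = √(2mKE) = √(2 × 1.884 × 10⁻²⁸ × 2.435 × 10⁻¹⁷) = 9.579 × 10⁻²³ kg·m/s.
λ = h/p = 6.626 × 10⁻³⁴ / 9.579 × 10⁻²³ = 6.92 × 10⁻¹² m = 6920 fm.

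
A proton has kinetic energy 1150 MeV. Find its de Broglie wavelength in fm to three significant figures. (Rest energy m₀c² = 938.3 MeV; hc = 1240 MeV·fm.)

λ = 0.665 fm

Total energy E = KE + m₀c² = 1150 + 938.3 = 2088.3 MeV.
(pc)² = E² − (m₀c²)² = (2088.3)² − (938.3)² = 3.481 × 10⁶ MeV², so pc = 1866 MeV.
λ = hc/(pc) = 1240 MeV·fm / 1866 MeV = 0.665 fm.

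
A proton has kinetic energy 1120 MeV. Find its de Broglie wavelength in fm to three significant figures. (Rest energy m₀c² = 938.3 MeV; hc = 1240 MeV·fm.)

λ = 0.677 fm

Total energy E = KE + m₀c² = 1120 + 938.3 = 2058.3 MeV.
(pc)² = E² − (m₀c²)² = (2058.3)² − (938.3)² = 3.356 × 10⁶ MeV², so pc = 1832 MeV.
λ = hc/(pc) = 1240 MeV·fm / 1832 MeV = 0.677 fm.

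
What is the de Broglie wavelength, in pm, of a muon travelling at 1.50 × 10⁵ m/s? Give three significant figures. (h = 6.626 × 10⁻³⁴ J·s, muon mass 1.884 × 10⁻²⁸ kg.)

λ = 23.4 pm

p = mv = 1.884 × 10⁻²⁸ × 1.50 × 10⁵ = 2.826 × 10⁻²³ kg·m/s.
λ = h/p = 6.626 × 10⁻³⁴ / 2.826 × 10⁻²³ = 2.34 × 10⁻¹¹ m = 23.4 pm.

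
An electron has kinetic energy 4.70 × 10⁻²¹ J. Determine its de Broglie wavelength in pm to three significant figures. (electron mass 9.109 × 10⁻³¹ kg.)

λ = 7160 pm

p = √(2mKE) = √(2 × 9.109 × 10⁻³¹ × 4.700 × 10⁻²¹) = 9.253 × 10⁻²⁶ kg·m/s.
λ = h/p = 6.626 × 10⁻³⁴ / 9.253 × 10⁻²⁶ = 7.16 × 10⁻⁹ m = 7160 pm.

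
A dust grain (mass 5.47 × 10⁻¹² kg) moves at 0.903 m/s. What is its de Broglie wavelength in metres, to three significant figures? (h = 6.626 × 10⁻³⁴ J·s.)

λ = 1.34 × 10⁻²² m

p = mv = 5.47 × 10⁻¹² × 0.903 = 4.939 × 10⁻¹² kg·m/s.
λ = h/p = 6.626 × 10⁻³⁴ / 4.939 × 10⁻¹² = 1.34 × 10⁻²² m.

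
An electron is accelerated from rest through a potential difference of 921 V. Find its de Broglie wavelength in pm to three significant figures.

KE = eV = 1.602 × 10⁻¹⁹ × 921.0 = 1.475 × 10⁻¹⁶ J.
p = √(2mKE) = √(2 × 9.109 × 10⁻³¹ × 1.475 × 10⁻¹⁶) = 1.639 × 10⁻²³ kg·m/s.
λ = h/p = 6.626 × 10⁻³⁴ / 1.639 × 10⁻²³ = 4.04 × 10⁻¹¹ m = 40.4 pm.

λ = 40.4 pm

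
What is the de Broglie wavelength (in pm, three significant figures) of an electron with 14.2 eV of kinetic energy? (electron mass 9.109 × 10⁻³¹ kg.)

λ = 325 pm

KE = 14.2 eV = 2.275 × 10⁻¹⁸ J.
p = √(2mKE) = √(2 × 9.109 × 10⁻³¹ × 2.275 × 10⁻¹⁸) = 2.036 × 10⁻²⁴ kg·m/s.
λ = h/p = 6.626 × 10⁻³⁴ / 2.036 × 10⁻²⁴ = 3.25 × 10⁻¹⁰ m = 325 pm.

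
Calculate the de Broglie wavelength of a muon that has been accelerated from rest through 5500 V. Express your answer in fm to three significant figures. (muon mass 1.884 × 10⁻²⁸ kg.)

λ = 1150 fm

KE = eV = 1.602 × 10⁻¹⁹ × 5500 = 8.811 × 10⁻¹⁶ J.
p = √(2mKE) = √(2 × 1.884 × 10⁻²⁸ × 8.811 × 10⁻¹⁶) = 5.762 × 10⁻²² kg·m/s.
λ = h/p = 6.626 × 10⁻³⁴ / 5.762 × 10⁻²² = 1.15 × 10⁻¹² m = 1150 fm.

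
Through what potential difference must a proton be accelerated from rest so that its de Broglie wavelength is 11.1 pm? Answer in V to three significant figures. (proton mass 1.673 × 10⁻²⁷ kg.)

V = 6.65 V

p = h/λ = 6.626 × 10⁻³⁴ / 1.110 × 10⁻¹¹ = 5.969 × 10⁻²³ kg·m/s.
KE = p²/(2m) = 1.065 × 10⁻¹⁸ J.
V = KE/e = 1.065 × 10⁻¹⁸ / (1.602 × 10⁻¹⁹) = 6.65 V.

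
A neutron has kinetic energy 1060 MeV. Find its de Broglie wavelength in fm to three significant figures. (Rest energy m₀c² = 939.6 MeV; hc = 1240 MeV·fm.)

λ = 0.703 fm

Total energy E = KE + m₀c² = 1060 + 939.6 = 1999.6 MeV.
(pc)² = E² − (m₀c²)² = (1999.6)² − (939.6)² = 3.116 × 10⁶ MeV², so pc = 1765 MeV.
λ = hc/(pc) = 1240 MeV·fm / 1765 MeV = 0.703 fm.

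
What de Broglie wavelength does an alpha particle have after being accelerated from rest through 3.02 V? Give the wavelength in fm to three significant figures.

λ = 5840 fm

KE = 2eV = 2 × 1.602 × 10⁻¹⁹ × 3.020 = 9.676 × 10⁻¹⁹ J.
p = √(2mKE) = √(2 × 6.645 × 10⁻²⁷ × 9.676 × 10⁻¹⁹) = 1.134 × 10⁻²² kg·m/s.
λ = h/p = 6.626 × 10⁻³⁴ / 1.134 × 10⁻²² = 5.84 × 10⁻¹² m = 5840 fm.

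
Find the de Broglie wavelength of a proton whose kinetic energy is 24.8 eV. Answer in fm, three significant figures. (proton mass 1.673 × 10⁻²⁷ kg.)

KE = 24.8 eV = 3.973 × 10⁻¹⁸ J.
p = √(2mKE) = √(2 × 1.673 × 10⁻²⁷ × 3.973 × 10⁻¹⁸) = 1.153 × 10⁻²² kg·m/s.
λ = h/p = 6.626 × 10⁻³⁴ / 1.153 × 10⁻²² = 5.75 × 10⁻¹² m = 5750 fm.

λ = 5750 fm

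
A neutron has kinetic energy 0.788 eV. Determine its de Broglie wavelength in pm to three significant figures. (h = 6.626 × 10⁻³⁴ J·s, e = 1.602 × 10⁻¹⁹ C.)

KE = 0.788 eV = 1.262 × 10⁻¹⁹ J.
p = √(2mKE) = √(2 × 1.675 × 10⁻²⁷ × 1.262 × 10⁻¹⁹) = 2.056 × 10⁻²³ kg·m/s.
λ = h/p = 6.626 × 10⁻³⁴ / 2.056 × 10⁻²³ = 3.22 × 10⁻¹¹ m = 32.2 pm.

λ = 32.2 pm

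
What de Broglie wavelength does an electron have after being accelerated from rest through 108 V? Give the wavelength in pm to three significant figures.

KE = eV = 1.602 × 10⁻¹⁹ × 108.0 = 1.730 × 10⁻¹⁷ J.
p = √(2mKE) = √(2 × 9.109 × 10⁻³¹ × 1.730 × 10⁻¹⁷) = 5.614 × 10⁻²⁴ kg·m/s.
λ = h/p = 6.626 × 10⁻³⁴ / 5.614 × 10⁻²⁴ = 1.18 × 10⁻¹⁰ m = 118 pm.

λ = 118 pm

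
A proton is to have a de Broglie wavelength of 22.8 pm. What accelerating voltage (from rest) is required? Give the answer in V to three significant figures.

V = 1.58 V

p = h/λ = 6.626 × 10⁻³⁴ / 2.280 × 10⁻¹¹ = 2.906 × 10⁻²³ kg·m/s.
KE = p²/(2m) = 2.524 × 10⁻¹⁹ J.
V = KE/e = 2.524 × 10⁻¹⁹ / (1.602 × 10⁻¹⁹) = 1.58 V.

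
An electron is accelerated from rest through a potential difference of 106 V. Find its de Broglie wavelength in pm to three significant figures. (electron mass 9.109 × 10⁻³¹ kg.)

KE = eV = 1.602 × 10⁻¹⁹ × 106.0 = 1.698 × 10⁻¹⁷ J.
p = √(2mKE) = √(2 × 9.109 × 10⁻³¹ × 1.698 × 10⁻¹⁷) = 5.562 × 10⁻²⁴ kg·m/s.
λ = h/p = 6.626 × 10⁻³⁴ / 5.562 × 10⁻²⁴ = 1.19 × 10⁻¹⁰ m = 119 pm.

λ = 119 pm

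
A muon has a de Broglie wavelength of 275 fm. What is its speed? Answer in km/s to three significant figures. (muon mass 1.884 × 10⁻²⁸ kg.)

p = h/λ = 6.626 × 10⁻³⁴ / 2.750 × 10⁻¹³ = 2.409 × 10⁻²¹ kg·m/s.
v = p/m = 2.409 × 10⁻²¹ / 1.884 × 10⁻²⁸ = 1.28 × 10⁷ m/s = 1.28 × 10⁴ km/s.

v = 1.28 × 10⁴ km/s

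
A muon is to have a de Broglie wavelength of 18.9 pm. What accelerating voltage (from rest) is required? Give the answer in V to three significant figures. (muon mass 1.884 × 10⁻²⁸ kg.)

p = h/λ = 6.626 × 10⁻³⁴ / 1.890 × 10⁻¹¹ = 3.506 × 10⁻²³ kg·m/s.
KE = p²/(2m) = 3.262 × 10⁻¹⁸ J.
V = KE/e = 3.262 × 10⁻¹⁸ / (1.602 × 10⁻¹⁹) = 20.4 V.

V = 20.4 V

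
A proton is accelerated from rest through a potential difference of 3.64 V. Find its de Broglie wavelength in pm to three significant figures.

KE = eV = 1.602 × 10⁻¹⁹ × 3.640 = 5.831 × 10⁻¹⁹ J.
p = √(2mKE) = √(2 × 1.673 × 10⁻²⁷ × 5.831 × 10⁻¹⁹) = 4.417 × 10⁻²³ kg·m/s.
λ = h/p = 6.626 × 10⁻³⁴ / 4.417 × 10⁻²³ = 1.50 × 10⁻¹¹ m = 15.0 pm.

λ = 15.0 pm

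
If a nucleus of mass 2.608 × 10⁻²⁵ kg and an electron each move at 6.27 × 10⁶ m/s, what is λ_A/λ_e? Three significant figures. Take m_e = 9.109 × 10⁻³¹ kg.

At fixed v, p = mv so λ = h/(mv) ∝ 1/m.
λ_A/λ_e = m_e/m_A = 9.109 × 10⁻³¹/2.608 × 10⁻²⁵ = 3.49 × 10⁻⁶.

λ_A/λ_e = 3.49 × 10⁻⁶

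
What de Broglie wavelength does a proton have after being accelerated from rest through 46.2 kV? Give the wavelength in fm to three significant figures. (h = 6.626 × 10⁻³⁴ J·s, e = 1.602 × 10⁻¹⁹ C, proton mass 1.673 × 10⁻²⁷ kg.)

λ = 133 fm

KE = eV = 1.602 × 10⁻¹⁹ × 4.620 × 10⁴ = 7.401 × 10⁻¹⁵ J.
p = √(2mKE) = √(2 × 1.673 × 10⁻²⁷ × 7.401 × 10⁻¹⁵) = 4.976 × 10⁻²¹ kg·m/s.
λ = h/p = 6.626 × 10⁻³⁴ / 4.976 × 10⁻²¹ = 1.33 × 10⁻¹³ m = 133 fm.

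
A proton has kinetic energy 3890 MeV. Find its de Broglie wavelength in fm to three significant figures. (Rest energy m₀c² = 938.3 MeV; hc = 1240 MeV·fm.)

λ = 0.262 fm

Total energy E = KE + m₀c² = 3890 + 938.3 = 4828.3 MeV.
(pc)² = E² − (m₀c²)² = (4828.3)² − (938.3)² = 2.243 × 10⁷ MeV², so pc = 4736 MeV.
λ = hc/(pc) = 1240 MeV·fm / 4736 MeV = 0.262 fm.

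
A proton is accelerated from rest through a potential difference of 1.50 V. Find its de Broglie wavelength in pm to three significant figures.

λ = 23.4 pm

KE = eV = 1.602 × 10⁻¹⁹ × 1.500 = 2.403 × 10⁻¹⁹ J.
p = √(2mKE) = √(2 × 1.673 × 10⁻²⁷ × 2.403 × 10⁻¹⁹) = 2.836 × 10⁻²³ kg·m/s.
λ = h/p = 6.626 × 10⁻³⁴ / 2.836 × 10⁻²³ = 2.34 × 10⁻¹¹ m = 23.4 pm.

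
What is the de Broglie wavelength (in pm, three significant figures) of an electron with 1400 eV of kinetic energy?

λ = 32.8 pm

KE = 1400 eV = 2.243 × 10⁻¹⁶ J.
p = √(2mKE) = √(2 × 9.109 × 10⁻³¹ × 2.243 × 10⁻¹⁶) = 2.021 × 10⁻²³ kg·m/s.
λ = h/p = 6.626 × 10⁻³⁴ / 2.021 × 10⁻²³ = 3.28 × 10⁻¹¹ m = 32.8 pm.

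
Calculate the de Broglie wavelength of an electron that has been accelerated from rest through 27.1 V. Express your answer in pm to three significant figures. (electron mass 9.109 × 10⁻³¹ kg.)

λ = 236 pm

KE = eV = 1.602 × 10⁻¹⁹ × 27.10 = 4.341 × 10⁻¹⁸ J.
p = √(2mKE) = √(2 × 9.109 × 10⁻³¹ × 4.341 × 10⁻¹⁸) = 2.812 × 10⁻²⁴ kg·m/s.
λ = h/p = 6.626 × 10⁻³⁴ / 2.812 × 10⁻²⁴ = 2.36 × 10⁻¹⁰ m = 236 pm.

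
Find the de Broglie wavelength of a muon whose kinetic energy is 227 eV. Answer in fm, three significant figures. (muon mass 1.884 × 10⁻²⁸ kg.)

KE = 227 eV = 3.637 × 10⁻¹⁷ J.
p = √(2mKE) = √(2 × 1.884 × 10⁻²⁸ × 3.637 × 10⁻¹⁷) = 1.171 × 10⁻²² kg·m/s.
λ = h/p = 6.626 × 10⁻³⁴ / 1.171 × 10⁻²² = 5.66 × 10⁻¹² m = 5660 fm.

λ = 5660 fm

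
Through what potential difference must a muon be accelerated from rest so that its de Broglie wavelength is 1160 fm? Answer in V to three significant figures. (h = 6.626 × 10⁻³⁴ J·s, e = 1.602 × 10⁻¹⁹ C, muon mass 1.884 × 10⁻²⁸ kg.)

V = 5410 V

p = h/λ = 6.626 × 10⁻³⁴ / 1.160 × 10⁻¹² = 5.712 × 10⁻²² kg·m/s.
KE = p²/(2m) = 8.659 × 10⁻¹⁶ J.
V = KE/e = 8.659 × 10⁻¹⁶ / (1.602 × 10⁻¹⁹) = 5410 V.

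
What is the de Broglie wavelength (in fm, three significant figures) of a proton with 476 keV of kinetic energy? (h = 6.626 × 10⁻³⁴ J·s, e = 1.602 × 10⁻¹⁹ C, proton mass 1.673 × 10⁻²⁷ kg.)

λ = 41.5 fm

KE = 476 keV = 7.626 × 10⁻¹⁴ J.
p = √(2mKE) = √(2 × 1.673 × 10⁻²⁷ × 7.626 × 10⁻¹⁴) = 1.597 × 10⁻²⁰ kg·m/s.
λ = h/p = 6.626 × 10⁻³⁴ / 1.597 × 10⁻²⁰ = 4.15 × 10⁻¹⁴ m = 41.5 fm.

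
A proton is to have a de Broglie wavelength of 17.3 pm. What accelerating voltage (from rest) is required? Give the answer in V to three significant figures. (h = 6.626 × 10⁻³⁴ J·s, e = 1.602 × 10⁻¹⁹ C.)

V = 2.74 V

p = h/λ = 6.626 × 10⁻³⁴ / 1.730 × 10⁻¹¹ = 3.830 × 10⁻²³ kg·m/s.
KE = p²/(2m) = 4.384 × 10⁻¹⁹ J.
V = KE/e = 4.384 × 10⁻¹⁹ / (1.602 × 10⁻¹⁹) = 2.74 V.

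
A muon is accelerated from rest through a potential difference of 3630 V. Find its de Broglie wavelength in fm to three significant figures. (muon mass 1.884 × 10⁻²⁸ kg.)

λ = 1420 fm

KE = eV = 1.602 × 10⁻¹⁹ × 3630 = 5.815 × 10⁻¹⁶ J.
p = √(2mKE) = √(2 × 1.884 × 10⁻²⁸ × 5.815 × 10⁻¹⁶) = 4.681 × 10⁻²² kg·m/s.
λ = h/p = 6.626 × 10⁻³⁴ / 4.681 × 10⁻²² = 1.42 × 10⁻¹² m = 1420 fm.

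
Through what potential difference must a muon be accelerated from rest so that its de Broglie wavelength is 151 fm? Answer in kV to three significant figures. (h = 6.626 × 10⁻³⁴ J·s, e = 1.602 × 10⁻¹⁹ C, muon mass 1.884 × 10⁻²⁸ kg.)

p = h/λ = 6.626 × 10⁻³⁴ / 1.510 × 10⁻¹³ = 4.388 × 10⁻²¹ kg·m/s.
KE = p²/(2m) = 5.110 × 10⁻¹⁴ J.
V = KE/e = 5.110 × 10⁻¹⁴ / (1.602 × 10⁻¹⁹) = 319 kV.

V = 319 kV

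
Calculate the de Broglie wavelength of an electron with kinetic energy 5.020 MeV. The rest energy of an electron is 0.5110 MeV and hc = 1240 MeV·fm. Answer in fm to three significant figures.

λ = 225 fm

Total energy E = KE + m₀c² = 5.020 + 0.5110 = 5.5310 MeV.
(pc)² = E² − (m₀c²)² = (5.5310)² − (0.5110)² = 30.33 MeV², so pc = 5.507 MeV.
λ = hc/(pc) = 1240 MeV·fm / 5.507 MeV = 225 fm.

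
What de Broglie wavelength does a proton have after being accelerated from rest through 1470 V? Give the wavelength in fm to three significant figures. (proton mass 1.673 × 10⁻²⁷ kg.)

λ = 746 fm

KE = eV = 1.602 × 10⁻¹⁹ × 1470 = 2.355 × 10⁻¹⁶ J.
p = √(2mKE) = √(2 × 1.673 × 10⁻²⁷ × 2.355 × 10⁻¹⁶) = 8.877 × 10⁻²² kg·m/s.
λ = h/p = 6.626 × 10⁻³⁴ / 8.877 × 10⁻²² = 7.46 × 10⁻¹³ m = 746 fm.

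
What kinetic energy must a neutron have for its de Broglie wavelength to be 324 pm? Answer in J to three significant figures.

p = h/λ = 6.626 × 10⁻³⁴ / 3.240 × 10⁻¹⁰ = 2.045 × 10⁻²⁴ kg·m/s.
KE = p²/(2m) = (2.045 × 10⁻²⁴)² / (2 × 1.675 × 10⁻²⁷) = 1.248 × 10⁻²¹ J = 1.25 × 10⁻²¹ J.

KE = 1.25 × 10⁻²¹ J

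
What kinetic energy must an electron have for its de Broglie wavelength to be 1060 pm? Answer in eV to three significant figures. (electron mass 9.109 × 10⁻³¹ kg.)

KE = 1.34 eV

p = h/λ = 6.626 × 10⁻³⁴ / 1.060 × 10⁻⁹ = 6.251 × 10⁻²⁵ kg·m/s.
KE = p²/(2m) = (6.251 × 10⁻²⁵)² / (2 × 9.109 × 10⁻³¹) = 2.145 × 10⁻¹⁹ J = 1.34 eV.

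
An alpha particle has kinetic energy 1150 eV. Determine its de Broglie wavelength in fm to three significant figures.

KE = 1150 eV = 1.842 × 10⁻¹⁶ J.
p = √(2mKE) = √(2 × 6.645 × 10⁻²⁷ × 1.842 × 10⁻¹⁶) = 1.565 × 10⁻²¹ kg·m/s.
λ = h/p = 6.626 × 10⁻³⁴ / 1.565 × 10⁻²¹ = 4.23 × 10⁻¹³ m = 423 fm.

λ = 423 fm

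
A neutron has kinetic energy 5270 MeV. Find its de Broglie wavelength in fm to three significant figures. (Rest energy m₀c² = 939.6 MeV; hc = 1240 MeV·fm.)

λ = 0.202 fm

Total energy E = KE + m₀c² = 5270 + 939.6 = 6209.6 MeV.
(pc)² = E² − (m₀c²)² = (6209.6)² − (939.6)² = 3.768 × 10⁷ MeV², so pc = 6138 MeV.
λ = hc/(pc) = 1240 MeV·fm / 6138 MeV = 0.202 fm.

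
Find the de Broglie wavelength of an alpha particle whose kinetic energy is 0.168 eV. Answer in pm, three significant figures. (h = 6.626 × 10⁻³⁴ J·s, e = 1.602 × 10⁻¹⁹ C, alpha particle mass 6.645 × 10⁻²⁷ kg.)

λ = 35.0 pm

KE = 0.168 eV = 2.691 × 10⁻²⁰ J.
p = √(2mKE) = √(2 × 6.645 × 10⁻²⁷ × 2.691 × 10⁻²⁰) = 1.891 × 10⁻²³ kg·m/s.
λ = h/p = 6.626 × 10⁻³⁴ / 1.891 × 10⁻²³ = 3.50 × 10⁻¹¹ m = 35.0 pm.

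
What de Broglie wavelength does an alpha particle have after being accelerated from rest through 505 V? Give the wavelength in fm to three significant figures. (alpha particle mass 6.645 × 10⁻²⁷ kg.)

λ = 452 fm

KE = 2eV = 2 × 1.602 × 10⁻¹⁹ × 505.0 = 1.618 × 10⁻¹⁶ J.
p = √(2mKE) = √(2 × 6.645 × 10⁻²⁷ × 1.618 × 10⁻¹⁶) = 1.466 × 10⁻²¹ kg·m/s.
λ = h/p = 6.626 × 10⁻³⁴ / 1.466 × 10⁻²¹ = 4.52 × 10⁻¹³ m = 452 fm.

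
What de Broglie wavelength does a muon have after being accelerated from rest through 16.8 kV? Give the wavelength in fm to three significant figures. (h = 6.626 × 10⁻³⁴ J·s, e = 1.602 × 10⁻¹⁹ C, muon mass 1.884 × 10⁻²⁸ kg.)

KE = eV = 1.602 × 10⁻¹⁹ × 1.680 × 10⁴ = 2.691 × 10⁻¹⁵ J.
p = √(2mKE) = √(2 × 1.884 × 10⁻²⁸ × 2.691 × 10⁻¹⁵) = 1.007 × 10⁻²¹ kg·m/s.
λ = h/p = 6.626 × 10⁻³⁴ / 1.007 × 10⁻²¹ = 6.58 × 10⁻¹³ m = 658 fm.

λ = 658 fm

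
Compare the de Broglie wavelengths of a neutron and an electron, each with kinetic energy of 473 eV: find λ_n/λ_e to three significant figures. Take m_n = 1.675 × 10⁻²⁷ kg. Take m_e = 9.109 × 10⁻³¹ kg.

λ_n/λ_e = 0.0233

At fixed KE, p = √(2mKE) so λ = h/p ∝ 1/√m.
λ_n/λ_e = √(m_e/m_n) = √(9.109 × 10⁻³¹/1.675 × 10⁻²⁷) = √(5.438 × 10⁻⁴) = 0.0233.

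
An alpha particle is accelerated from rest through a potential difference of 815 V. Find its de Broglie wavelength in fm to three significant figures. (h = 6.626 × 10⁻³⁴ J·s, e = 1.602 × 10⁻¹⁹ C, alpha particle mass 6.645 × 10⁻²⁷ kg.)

KE = 2eV = 2 × 1.602 × 10⁻¹⁹ × 815.0 = 2.611 × 10⁻¹⁶ J.
p = √(2mKE) = √(2 × 6.645 × 10⁻²⁷ × 2.611 × 10⁻¹⁶) = 1.863 × 10⁻²¹ kg·m/s.
λ = h/p = 6.626 × 10⁻³⁴ / 1.863 × 10⁻²¹ = 3.56 × 10⁻¹³ m = 356 fm.

λ = 356 fm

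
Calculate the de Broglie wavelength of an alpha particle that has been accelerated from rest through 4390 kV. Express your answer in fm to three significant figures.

KE = 2eV = 2 × 1.602 × 10⁻¹⁹ × 4.390 × 10⁶ = 1.407 × 10⁻¹² J.
p = √(2mKE) = √(2 × 6.645 × 10⁻²⁷ × 1.407 × 10⁻¹²) = 1.367 × 10⁻¹⁹ kg·m/s.
λ = h/p = 6.626 × 10⁻³⁴ / 1.367 × 10⁻¹⁹ = 4.85 × 10⁻¹⁵ m = 4.85 fm.

λ = 4.85 fm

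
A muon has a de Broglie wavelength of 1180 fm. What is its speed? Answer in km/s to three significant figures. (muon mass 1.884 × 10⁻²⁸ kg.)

v = 2980 km/s

p = h/λ = 6.626 × 10⁻³⁴ / 1.180 × 10⁻¹² = 5.615 × 10⁻²² kg·m/s.
v = p/m = 5.615 × 10⁻²² / 1.884 × 10⁻²⁸ = 2.98 × 10⁶ m/s = 2980 km/s.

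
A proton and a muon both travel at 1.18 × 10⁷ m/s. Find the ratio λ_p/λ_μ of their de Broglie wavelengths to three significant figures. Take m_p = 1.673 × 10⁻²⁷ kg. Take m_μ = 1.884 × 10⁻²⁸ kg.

At fixed v, p = mv so λ = h/(mv) ∝ 1/m.
λ_p/λ_μ = m_μ/m_p = 1.884 × 10⁻²⁸/1.673 × 10⁻²⁷ = 0.113.

λ_p/λ_μ = 0.113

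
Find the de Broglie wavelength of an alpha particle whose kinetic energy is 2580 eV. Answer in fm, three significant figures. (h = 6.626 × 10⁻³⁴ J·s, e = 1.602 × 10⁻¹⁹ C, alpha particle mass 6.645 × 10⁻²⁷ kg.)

KE = 2580 eV = 4.133 × 10⁻¹⁶ J.
p = √(2mKE) = √(2 × 6.645 × 10⁻²⁷ × 4.133 × 10⁻¹⁶) = 2.344 × 10⁻²¹ kg·m/s.
λ = h/p = 6.626 × 10⁻³⁴ / 2.344 × 10⁻²¹ = 2.83 × 10⁻¹³ m = 283 fm.

λ = 283 fm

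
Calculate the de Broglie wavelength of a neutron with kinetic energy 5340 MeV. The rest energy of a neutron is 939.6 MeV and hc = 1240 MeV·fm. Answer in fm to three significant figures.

λ = 0.200 fm

Total energy E = KE + m₀c² = 5340 + 939.6 = 6279.6 MeV.
(pc)² = E² − (m₀c²)² = (6279.6)² − (939.6)² = 3.855 × 10⁷ MeV², so pc = 6209 MeV.
λ = hc/(pc) = 1240 MeV·fm / 6209 MeV = 0.200 fm.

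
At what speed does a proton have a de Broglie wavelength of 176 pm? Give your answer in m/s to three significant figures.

v = 2250 m/s

p = h/λ = 6.626 × 10⁻³⁴ / 1.760 × 10⁻¹⁰ = 3.765 × 10⁻²⁴ kg·m/s.
v = p/m = 3.765 × 10⁻²⁴ / 1.673 × 10⁻²⁷ = 2.25 × 10³ m/s = 2250 m/s.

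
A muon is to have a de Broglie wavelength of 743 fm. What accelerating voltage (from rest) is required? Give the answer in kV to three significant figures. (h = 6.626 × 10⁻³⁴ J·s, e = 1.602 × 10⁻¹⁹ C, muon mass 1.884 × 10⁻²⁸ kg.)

V = 13.2 kV

p = h/λ = 6.626 × 10⁻³⁴ / 7.430 × 10⁻¹³ = 8.918 × 10⁻²² kg·m/s.
KE = p²/(2m) = 2.111 × 10⁻¹⁵ J.
V = KE/e = 2.111 × 10⁻¹⁵ / (1.602 × 10⁻¹⁹) = 13.2 kV.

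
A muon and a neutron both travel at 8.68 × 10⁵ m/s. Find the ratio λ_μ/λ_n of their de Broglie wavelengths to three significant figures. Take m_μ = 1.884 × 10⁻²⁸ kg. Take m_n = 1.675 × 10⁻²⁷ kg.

At fixed v, p = mv so λ = h/(mv) ∝ 1/m.
λ_μ/λ_n = m_n/m_μ = 1.675 × 10⁻²⁷/1.884 × 10⁻²⁸ = 8.89.

λ_μ/λ_n = 8.89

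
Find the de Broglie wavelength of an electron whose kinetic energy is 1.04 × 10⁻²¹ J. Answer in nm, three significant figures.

λ = 15.2 nm

p = √(2mKE) = √(2 × 9.109 × 10⁻³¹ × 1.040 × 10⁻²¹) = 4.353 × 10⁻²⁶ kg·m/s.
λ = h/p = 6.626 × 10⁻³⁴ / 4.353 × 10⁻²⁶ = 1.52 × 10⁻⁸ m = 15.2 nm.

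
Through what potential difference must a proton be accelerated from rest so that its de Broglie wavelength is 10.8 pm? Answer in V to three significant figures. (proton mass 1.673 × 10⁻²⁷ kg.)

p = h/λ = 6.626 × 10⁻³⁴ / 1.080 × 10⁻¹¹ = 6.135 × 10⁻²³ kg·m/s.
KE = p²/(2m) = 1.125 × 10⁻¹⁸ J.
V = KE/e = 1.125 × 10⁻¹⁸ / (1.602 × 10⁻¹⁹) = 7.02 V.

V = 7.02 V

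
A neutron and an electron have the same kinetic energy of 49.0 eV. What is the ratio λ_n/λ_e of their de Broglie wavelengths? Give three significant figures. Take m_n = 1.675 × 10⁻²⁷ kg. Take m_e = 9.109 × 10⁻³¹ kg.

λ_n/λ_e = 0.0233

At fixed KE, p = √(2mKE) so λ = h/p ∝ 1/√m.
λ_n/λ_e = √(m_e/m_n) = √(9.109 × 10⁻³¹/1.675 × 10⁻²⁷) = √(5.438 × 10⁻⁴) = 0.0233.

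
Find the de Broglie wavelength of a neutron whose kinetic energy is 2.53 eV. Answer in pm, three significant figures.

λ = 18.0 pm

KE = 2.53 eV = 4.053 × 10⁻¹⁹ J.
p = √(2mKE) = √(2 × 1.675 × 10⁻²⁷ × 4.053 × 10⁻¹⁹) = 3.685 × 10⁻²³ kg·m/s.
λ = h/p = 6.626 × 10⁻³⁴ / 3.685 × 10⁻²³ = 1.80 × 10⁻¹¹ m = 18.0 pm.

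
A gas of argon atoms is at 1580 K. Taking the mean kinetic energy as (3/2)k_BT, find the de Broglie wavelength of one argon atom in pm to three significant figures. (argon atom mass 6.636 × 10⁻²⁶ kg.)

KE = (3/2)k_BT = 1.5 × 1.381 × 10⁻²³ × 1580 = 3.273 × 10⁻²⁰ J.
p = √(2mKE) = √(2 × 6.636 × 10⁻²⁶ × 3.273 × 10⁻²⁰) = 6.591 × 10⁻²³ kg·m/s.
λ = h/p = 1.01 × 10⁻¹¹ m = 10.1 pm.

λ = 10.1 pm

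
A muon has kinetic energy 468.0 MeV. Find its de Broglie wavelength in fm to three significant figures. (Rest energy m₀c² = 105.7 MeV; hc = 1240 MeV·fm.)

Total energy E = KE + m₀c² = 468.0 + 105.7 = 573.7 MeV.
(pc)² = E² − (m₀c²)² = (573.7)² − (105.7)² = 3.180 × 10⁵ MeV², so pc = 563.9 MeV.
λ = hc/(pc) = 1240 MeV·fm / 563.9 MeV = 2.20 fm.

λ = 2.20 fm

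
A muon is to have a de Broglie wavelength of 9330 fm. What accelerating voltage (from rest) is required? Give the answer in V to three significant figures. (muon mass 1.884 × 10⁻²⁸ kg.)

V = 83.6 V

p = h/λ = 6.626 × 10⁻³⁴ / 9.330 × 10⁻¹² = 7.102 × 10⁻²³ kg·m/s.
KE = p²/(2m) = 1.339 × 10⁻¹⁷ J.
V = KE/e = 1.339 × 10⁻¹⁷ / (1.602 × 10⁻¹⁹) = 83.6 V.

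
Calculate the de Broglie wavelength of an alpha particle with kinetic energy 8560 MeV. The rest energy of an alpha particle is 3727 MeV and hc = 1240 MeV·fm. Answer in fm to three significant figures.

Total energy E = KE + m₀c² = 8560 + 3727 = 12287 MeV.
(pc)² = E² − (m₀c²)² = (12287)² − (3727)² = 1.371 × 10⁸ MeV², so pc = 1.171 × 10⁴ MeV.
λ = hc/(pc) = 1240 MeV·fm / 1.171 × 10⁴ MeV = 0.106 fm.

λ = 0.106 fm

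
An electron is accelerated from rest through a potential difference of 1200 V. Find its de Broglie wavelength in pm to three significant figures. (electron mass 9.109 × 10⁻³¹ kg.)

KE = eV = 1.602 × 10⁻¹⁹ × 1200 = 1.922 × 10⁻¹⁶ J.
p = √(2mKE) = √(2 × 9.109 × 10⁻³¹ × 1.922 × 10⁻¹⁶) = 1.871 × 10⁻²³ kg·m/s.
λ = h/p = 6.626 × 10⁻³⁴ / 1.871 × 10⁻²³ = 3.54 × 10⁻¹¹ m = 35.4 pm.

λ = 35.4 pm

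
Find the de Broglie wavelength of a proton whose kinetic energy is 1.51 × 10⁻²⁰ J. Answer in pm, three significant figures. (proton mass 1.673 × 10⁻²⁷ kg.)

λ = 93.2 pm

p = √(2mKE) = √(2 × 1.673 × 10⁻²⁷ × 1.510 × 10⁻²⁰) = 7.108 × 10⁻²⁴ kg·m/s.
λ = h/p = 6.626 × 10⁻³⁴ / 7.108 × 10⁻²⁴ = 9.32 × 10⁻¹¹ m = 93.2 pm.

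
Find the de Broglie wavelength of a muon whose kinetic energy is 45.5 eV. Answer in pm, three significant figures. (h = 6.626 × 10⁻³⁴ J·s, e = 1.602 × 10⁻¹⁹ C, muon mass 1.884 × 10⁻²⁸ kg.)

λ = 12.6 pm

KE = 45.5 eV = 7.289 × 10⁻¹⁸ J.
p = √(2mKE) = √(2 × 1.884 × 10⁻²⁸ × 7.289 × 10⁻¹⁸) = 5.241 × 10⁻²³ kg·m/s.
λ = h/p = 6.626 × 10⁻³⁴ / 5.241 × 10⁻²³ = 1.26 × 10⁻¹¹ m = 12.6 pm.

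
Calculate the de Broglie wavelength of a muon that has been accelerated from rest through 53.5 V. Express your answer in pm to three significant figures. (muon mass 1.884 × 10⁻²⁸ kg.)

KE = eV = 1.602 × 10⁻¹⁹ × 53.50 = 8.571 × 10⁻¹⁸ J.
p = √(2mKE) = √(2 × 1.884 × 10⁻²⁸ × 8.571 × 10⁻¹⁸) = 5.683 × 10⁻²³ kg·m/s.
λ = h/p = 6.626 × 10⁻³⁴ / 5.683 × 10⁻²³ = 1.17 × 10⁻¹¹ m = 11.7 pm.

λ = 11.7 pm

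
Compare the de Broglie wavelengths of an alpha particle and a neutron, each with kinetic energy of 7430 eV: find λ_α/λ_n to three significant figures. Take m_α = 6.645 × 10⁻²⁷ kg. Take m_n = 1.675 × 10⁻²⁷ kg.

λ_α/λ_n = 0.502

At fixed KE, p = √(2mKE) so λ = h/p ∝ 1/√m.
λ_α/λ_n = √(m_n/m_α) = √(1.675 × 10⁻²⁷/6.645 × 10⁻²⁷) = √(0.2521) = 0.502.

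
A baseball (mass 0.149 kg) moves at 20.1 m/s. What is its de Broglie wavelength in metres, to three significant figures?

p = mv = 0.149 × 20.1 = 2.995 kg·m/s.
λ = h/p = 6.626 × 10⁻³⁴ / 2.995 = 2.21 × 10⁻³⁴ m.

λ = 2.21 × 10⁻³⁴ m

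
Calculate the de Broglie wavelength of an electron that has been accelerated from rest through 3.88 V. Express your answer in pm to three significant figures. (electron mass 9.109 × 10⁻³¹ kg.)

λ = 623 pm

KE = eV = 1.602 × 10⁻¹⁹ × 3.880 = 6.216 × 10⁻¹⁹ J.
p = √(2mKE) = √(2 × 9.109 × 10⁻³¹ × 6.216 × 10⁻¹⁹) = 1.064 × 10⁻²⁴ kg·m/s.
λ = h/p = 6.626 × 10⁻³⁴ / 1.064 × 10⁻²⁴ = 6.23 × 10⁻¹⁰ m = 623 pm.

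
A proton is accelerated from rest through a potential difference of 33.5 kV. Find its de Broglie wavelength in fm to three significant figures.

λ = 156 fm

KE = eV = 1.602 × 10⁻¹⁹ × 3.350 × 10⁴ = 5.367 × 10⁻¹⁵ J.
p = √(2mKE) = √(2 × 1.673 × 10⁻²⁷ × 5.367 × 10⁻¹⁵) = 4.238 × 10⁻²¹ kg·m/s.
λ = h/p = 6.626 × 10⁻³⁴ / 4.238 × 10⁻²¹ = 1.56 × 10⁻¹³ m = 156 fm.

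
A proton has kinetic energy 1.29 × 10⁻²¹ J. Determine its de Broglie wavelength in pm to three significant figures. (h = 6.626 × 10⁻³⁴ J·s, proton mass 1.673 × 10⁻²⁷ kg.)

p = √(2mKE) = √(2 × 1.673 × 10⁻²⁷ × 1.290 × 10⁻²¹) = 2.078 × 10⁻²⁴ kg·m/s.
λ = h/p = 6.626 × 10⁻³⁴ / 2.078 × 10⁻²⁴ = 3.19 × 10⁻¹⁰ m = 319 pm.

λ = 319 pm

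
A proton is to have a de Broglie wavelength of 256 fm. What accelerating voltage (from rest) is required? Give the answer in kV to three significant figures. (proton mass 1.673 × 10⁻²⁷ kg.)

V = 12.5 kV

p = h/λ = 6.626 × 10⁻³⁴ / 2.560 × 10⁻¹³ = 2.588 × 10⁻²¹ kg·m/s.
KE = p²/(2m) = 2.002 × 10⁻¹⁵ J.
V = KE/e = 2.002 × 10⁻¹⁵ / (1.602 × 10⁻¹⁹) = 12.5 kV.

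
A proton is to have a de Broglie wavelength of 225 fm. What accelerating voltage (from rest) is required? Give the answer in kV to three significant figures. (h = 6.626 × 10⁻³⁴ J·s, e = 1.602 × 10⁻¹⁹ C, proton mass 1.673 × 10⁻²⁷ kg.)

V = 16.2 kV

p = h/λ = 6.626 × 10⁻³⁴ / 2.250 × 10⁻¹³ = 2.945 × 10⁻²¹ kg·m/s.
KE = p²/(2m) = 2.592 × 10⁻¹⁵ J.
V = KE/e = 2.592 × 10⁻¹⁵ / (1.602 × 10⁻¹⁹) = 16.2 kV.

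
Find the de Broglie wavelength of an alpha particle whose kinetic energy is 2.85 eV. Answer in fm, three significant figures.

λ = 8510 fm

KE = 2.85 eV = 4.566 × 10⁻¹⁹ J.
p = √(2mKE) = √(2 × 6.645 × 10⁻²⁷ × 4.566 × 10⁻¹⁹) = 7.790 × 10⁻²³ kg·m/s.
λ = h/p = 6.626 × 10⁻³⁴ / 7.790 × 10⁻²³ = 8.51 × 10⁻¹² m = 8510 fm.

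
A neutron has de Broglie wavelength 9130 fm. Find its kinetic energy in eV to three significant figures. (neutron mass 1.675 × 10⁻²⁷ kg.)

KE = 9.81 eV

p = h/λ = 6.626 × 10⁻³⁴ / 9.130 × 10⁻¹² = 7.257 × 10⁻²³ kg·m/s.
KE = p²/(2m) = (7.257 × 10⁻²³)² / (2 × 1.675 × 10⁻²⁷) = 1.572 × 10⁻¹⁸ J = 9.81 eV.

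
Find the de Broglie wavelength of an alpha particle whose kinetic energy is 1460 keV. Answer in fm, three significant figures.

KE = 1460 keV = 2.339 × 10⁻¹³ J.
p = √(2mKE) = √(2 × 6.645 × 10⁻²⁷ × 2.339 × 10⁻¹³) = 5.575 × 10⁻²⁰ kg·m/s.
λ = h/p = 6.626 × 10⁻³⁴ / 5.575 × 10⁻²⁰ = 1.19 × 10⁻¹⁴ m = 11.9 fm.

λ = 11.9 fm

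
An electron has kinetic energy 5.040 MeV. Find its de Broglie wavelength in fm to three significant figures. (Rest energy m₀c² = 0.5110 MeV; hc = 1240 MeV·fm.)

λ = 224 fm

Total energy E = KE + m₀c² = 5.040 + 0.5110 = 5.5510 MeV.
(pc)² = E² − (m₀c²)² = (5.5510)² − (0.5110)² = 30.55 MeV², so pc = 5.527 MeV.
λ = hc/(pc) = 1240 MeV·fm / 5.527 MeV = 224 fm.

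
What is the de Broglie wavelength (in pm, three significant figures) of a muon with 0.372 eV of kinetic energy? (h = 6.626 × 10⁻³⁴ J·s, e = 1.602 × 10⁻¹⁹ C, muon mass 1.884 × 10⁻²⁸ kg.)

λ = 140 pm

KE = 0.372 eV = 5.959 × 10⁻²⁰ J.
p = √(2mKE) = √(2 × 1.884 × 10⁻²⁸ × 5.959 × 10⁻²⁰) = 4.739 × 10⁻²⁴ kg·m/s.
λ = h/p = 6.626 × 10⁻³⁴ / 4.739 × 10⁻²⁴ = 1.40 × 10⁻¹⁰ m = 140 pm.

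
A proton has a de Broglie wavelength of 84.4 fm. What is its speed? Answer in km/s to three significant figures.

p = h/λ = 6.626 × 10⁻³⁴ / 8.440 × 10⁻¹⁴ = 7.851 × 10⁻²¹ kg·m/s.
v = p/m = 7.851 × 10⁻²¹ / 1.673 × 10⁻²⁷ = 4.69 × 10⁶ m/s = 4690 km/s.

v = 4690 km/s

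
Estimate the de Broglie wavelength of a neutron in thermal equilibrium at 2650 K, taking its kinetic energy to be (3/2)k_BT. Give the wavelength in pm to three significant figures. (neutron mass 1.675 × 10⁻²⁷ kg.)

λ = 48.9 pm

KE = (3/2)k_BT = 1.5 × 1.381 × 10⁻²³ × 2650 = 5.489 × 10⁻²⁰ J.
p = √(2mKE) = √(2 × 1.675 × 10⁻²⁷ × 5.489 × 10⁻²⁰) = 1.356 × 10⁻²³ kg·m/s.
λ = h/p = 4.89 × 10⁻¹¹ m = 48.9 pm.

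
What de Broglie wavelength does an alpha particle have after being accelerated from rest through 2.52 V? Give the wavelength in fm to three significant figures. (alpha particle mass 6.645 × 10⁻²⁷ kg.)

λ = 6400 fm

KE = 2eV = 2 × 1.602 × 10⁻¹⁹ × 2.520 = 8.074 × 10⁻¹⁹ J.
p = √(2mKE) = √(2 × 6.645 × 10⁻²⁷ × 8.074 × 10⁻¹⁹) = 1.036 × 10⁻²² kg·m/s.
λ = h/p = 6.626 × 10⁻³⁴ / 1.036 × 10⁻²² = 6.40 × 10⁻¹² m = 6400 fm.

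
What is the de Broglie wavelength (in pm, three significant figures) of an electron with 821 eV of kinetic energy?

λ = 42.8 pm

KE = 821 eV = 1.315 × 10⁻¹⁶ J.
p = √(2mKE) = √(2 × 9.109 × 10⁻³¹ × 1.315 × 10⁻¹⁶) = 1.548 × 10⁻²³ kg·m/s.
λ = h/p = 6.626 × 10⁻³⁴ / 1.548 × 10⁻²³ = 4.28 × 10⁻¹¹ m = 42.8 pm.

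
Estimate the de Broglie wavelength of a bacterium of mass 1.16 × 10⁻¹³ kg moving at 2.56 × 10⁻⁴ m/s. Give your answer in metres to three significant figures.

p = mv = 1.16 × 10⁻¹³ × 2.56 × 10⁻⁴ = 2.970 × 10⁻¹⁷ kg·m/s.
λ = h/p = 6.626 × 10⁻³⁴ / 2.970 × 10⁻¹⁷ = 2.23 × 10⁻¹⁷ m.

λ = 2.23 × 10⁻¹⁷ m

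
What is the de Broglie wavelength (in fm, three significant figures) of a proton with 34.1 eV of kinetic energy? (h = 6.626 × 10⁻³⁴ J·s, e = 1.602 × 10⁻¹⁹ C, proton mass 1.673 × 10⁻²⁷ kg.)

λ = 4900 fm

KE = 34.1 eV = 5.463 × 10⁻¹⁸ J.
p = √(2mKE) = √(2 × 1.673 × 10⁻²⁷ × 5.463 × 10⁻¹⁸) = 1.352 × 10⁻²² kg·m/s.
λ = h/p = 6.626 × 10⁻³⁴ / 1.352 × 10⁻²² = 4.90 × 10⁻¹² m = 4900 fm.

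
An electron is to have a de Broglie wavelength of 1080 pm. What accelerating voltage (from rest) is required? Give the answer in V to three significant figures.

V = 1.29 V

p = h/λ = 6.626 × 10⁻³⁴ / 1.080 × 10⁻⁹ = 6.135 × 10⁻²⁵ kg·m/s.
KE = p²/(2m) = 2.066 × 10⁻¹⁹ J.
V = KE/e = 2.066 × 10⁻¹⁹ / (1.602 × 10⁻¹⁹) = 1.29 V.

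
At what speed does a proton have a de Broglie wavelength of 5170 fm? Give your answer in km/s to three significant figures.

p = h/λ = 6.626 × 10⁻³⁴ / 5.170 × 10⁻¹² = 1.282 × 10⁻²² kg·m/s.
v = p/m = 1.282 × 10⁻²² / 1.673 × 10⁻²⁷ = 7.66 × 10⁴ m/s = 76.6 km/s.

v = 76.6 km/s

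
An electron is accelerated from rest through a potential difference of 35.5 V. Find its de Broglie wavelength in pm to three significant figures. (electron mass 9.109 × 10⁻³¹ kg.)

λ = 206 pm

KE = eV = 1.602 × 10⁻¹⁹ × 35.50 = 5.687 × 10⁻¹⁸ J.
p = √(2mKE) = √(2 × 9.109 × 10⁻³¹ × 5.687 × 10⁻¹⁸) = 3.219 × 10⁻²⁴ kg·m/s.
λ = h/p = 6.626 × 10⁻³⁴ / 3.219 × 10⁻²⁴ = 2.06 × 10⁻¹⁰ m = 206 pm.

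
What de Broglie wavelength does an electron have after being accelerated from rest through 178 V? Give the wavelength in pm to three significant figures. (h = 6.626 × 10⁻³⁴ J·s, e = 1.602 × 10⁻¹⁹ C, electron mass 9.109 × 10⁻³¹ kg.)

KE = eV = 1.602 × 10⁻¹⁹ × 178.0 = 2.852 × 10⁻¹⁷ J.
p = √(2mKE) = √(2 × 9.109 × 10⁻³¹ × 2.852 × 10⁻¹⁷) = 7.208 × 10⁻²⁴ kg·m/s.
λ = h/p = 6.626 × 10⁻³⁴ / 7.208 × 10⁻²⁴ = 9.19 × 10⁻¹¹ m = 91.9 pm.

λ = 91.9 pm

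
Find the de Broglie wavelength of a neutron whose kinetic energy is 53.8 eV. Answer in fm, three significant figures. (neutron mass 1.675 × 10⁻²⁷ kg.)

KE = 53.8 eV = 8.619 × 10⁻¹⁸ J.
p = √(2mKE) = √(2 × 1.675 × 10⁻²⁷ × 8.619 × 10⁻¹⁸) = 1.699 × 10⁻²² kg·m/s.
λ = h/p = 6.626 × 10⁻³⁴ / 1.699 × 10⁻²² = 3.90 × 10⁻¹² m = 3900 fm.

λ = 3900 fm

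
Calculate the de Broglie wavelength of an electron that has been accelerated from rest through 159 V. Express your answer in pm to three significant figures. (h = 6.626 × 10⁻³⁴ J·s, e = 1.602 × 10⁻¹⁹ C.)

λ = 97.3 pm

KE = eV = 1.602 × 10⁻¹⁹ × 159.0 = 2.547 × 10⁻¹⁷ J.
p = √(2mKE) = √(2 × 9.109 × 10⁻³¹ × 2.547 × 10⁻¹⁷) = 6.812 × 10⁻²⁴ kg·m/s.
λ = h/p = 6.626 × 10⁻³⁴ / 6.812 × 10⁻²⁴ = 9.73 × 10⁻¹¹ m = 97.3 pm.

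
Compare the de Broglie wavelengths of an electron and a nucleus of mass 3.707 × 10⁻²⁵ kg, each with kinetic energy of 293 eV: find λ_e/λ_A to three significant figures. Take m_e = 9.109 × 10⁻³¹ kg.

λ_e/λ_A = 638

At fixed KE, p = √(2mKE) so λ = h/p ∝ 1/√m.
λ_e/λ_A = √(m_A/m_e) = √(3.707 × 10⁻²⁵/9.109 × 10⁻³¹) = √(4.070 × 10⁵) = 638.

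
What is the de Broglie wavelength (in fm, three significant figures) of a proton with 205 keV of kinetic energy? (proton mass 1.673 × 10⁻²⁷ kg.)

KE = 205 keV = 3.284 × 10⁻¹⁴ J.
p = √(2mKE) = √(2 × 1.673 × 10⁻²⁷ × 3.284 × 10⁻¹⁴) = 1.048 × 10⁻²⁰ kg·m/s.
λ = h/p = 6.626 × 10⁻³⁴ / 1.048 × 10⁻²⁰ = 6.32 × 10⁻¹⁴ m = 63.2 fm.

λ = 63.2 fm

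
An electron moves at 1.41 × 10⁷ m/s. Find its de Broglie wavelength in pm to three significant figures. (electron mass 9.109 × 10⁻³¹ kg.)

p = mv = 9.109 × 10⁻³¹ × 1.41 × 10⁷ = 1.284 × 10⁻²³ kg·m/s.
λ = h/p = 6.626 × 10⁻³⁴ / 1.284 × 10⁻²³ = 5.16 × 10⁻¹¹ m = 51.6 pm.

λ = 51.6 pm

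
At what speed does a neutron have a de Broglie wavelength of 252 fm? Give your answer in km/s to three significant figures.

v = 1570 km/s

p = h/λ = 6.626 × 10⁻³⁴ / 2.520 × 10⁻¹³ = 2.629 × 10⁻²¹ kg·m/s.
v = p/m = 2.629 × 10⁻²¹ / 1.675 × 10⁻²⁷ = 1.57 × 10⁶ m/s = 1570 km/s.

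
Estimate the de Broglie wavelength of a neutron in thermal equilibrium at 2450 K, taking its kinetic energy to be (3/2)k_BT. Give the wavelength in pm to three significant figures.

λ = 50.8 pm

KE = (3/2)k_BT = 1.5 × 1.381 × 10⁻²³ × 2450 = 5.075 × 10⁻²⁰ J.
p = √(2mKE) = √(2 × 1.675 × 10⁻²⁷ × 5.075 × 10⁻²⁰) = 1.304 × 10⁻²³ kg·m/s.
λ = h/p = 5.08 × 10⁻¹¹ m = 50.8 pm.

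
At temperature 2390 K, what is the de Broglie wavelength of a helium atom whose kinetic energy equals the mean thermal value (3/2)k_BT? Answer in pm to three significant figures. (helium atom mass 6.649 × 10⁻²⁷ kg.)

KE = (3/2)k_BT = 1.5 × 1.381 × 10⁻²³ × 2390 = 4.951 × 10⁻²⁰ J.
p = √(2mKE) = √(2 × 6.649 × 10⁻²⁷ × 4.951 × 10⁻²⁰) = 2.566 × 10⁻²³ kg·m/s.
λ = h/p = 2.58 × 10⁻¹¹ m = 25.8 pm.

λ = 25.8 pm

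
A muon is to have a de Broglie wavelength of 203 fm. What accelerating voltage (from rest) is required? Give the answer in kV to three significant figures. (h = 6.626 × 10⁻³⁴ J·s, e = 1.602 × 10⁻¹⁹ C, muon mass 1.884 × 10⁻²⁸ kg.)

V = 176 kV

p = h/λ = 6.626 × 10⁻³⁴ / 2.030 × 10⁻¹³ = 3.264 × 10⁻²¹ kg·m/s.
KE = p²/(2m) = 2.827 × 10⁻¹⁴ J.
V = KE/e = 2.827 × 10⁻¹⁴ / (1.602 × 10⁻¹⁹) = 176 kV.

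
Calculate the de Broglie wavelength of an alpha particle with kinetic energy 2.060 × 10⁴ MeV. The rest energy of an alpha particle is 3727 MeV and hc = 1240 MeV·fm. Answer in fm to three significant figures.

Total energy E = KE + m₀c² = 2.060 × 10⁴ + 3727 = 24327 MeV.
(pc)² = E² − (m₀c²)² = (24327)² − (3727)² = 5.779 × 10⁸ MeV², so pc = 2.404 × 10⁴ MeV.
λ = hc/(pc) = 1240 MeV·fm / 2.404 × 10⁴ MeV = 0.0516 fm.

λ = 0.0516 fm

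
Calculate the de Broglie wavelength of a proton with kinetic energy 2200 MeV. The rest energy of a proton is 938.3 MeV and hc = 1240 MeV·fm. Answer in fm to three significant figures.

λ = 0.414 fm

Total energy E = KE + m₀c² = 2200 + 938.3 = 3138.3 MeV.
(pc)² = E² − (m₀c²)² = (3138.3)² − (938.3)² = 8.969 × 10⁶ MeV², so pc = 2995 MeV.
λ = hc/(pc) = 1240 MeV·fm / 2995 MeV = 0.414 fm.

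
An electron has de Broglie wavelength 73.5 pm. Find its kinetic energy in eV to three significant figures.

p = h/λ = 6.626 × 10⁻³⁴ / 7.350 × 10⁻¹¹ = 9.015 × 10⁻²⁴ kg·m/s.
KE = p²/(2m) = (9.015 × 10⁻²⁴)² / (2 × 9.109 × 10⁻³¹) = 4.461 × 10⁻¹⁷ J = 278 eV.

KE = 278 eV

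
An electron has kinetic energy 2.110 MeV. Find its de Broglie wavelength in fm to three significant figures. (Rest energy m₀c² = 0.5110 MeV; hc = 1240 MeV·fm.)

Total energy E = KE + m₀c² = 2.110 + 0.5110 = 2.6210 MeV.
(pc)² = E² − (m₀c²)² = (2.6210)² − (0.5110)² = 6.609 MeV², so pc = 2.571 MeV.
λ = hc/(pc) = 1240 MeV·fm / 2.571 MeV = 482 fm.

λ = 482 fm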